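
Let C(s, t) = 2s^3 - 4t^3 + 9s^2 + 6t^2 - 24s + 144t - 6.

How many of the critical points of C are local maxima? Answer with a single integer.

1

C separates as a function of s plus a function of t, so ∇C=0 decouples.
∂C/∂s = 6(s - 1)(s + 4) = 0 at s ∈ {-4, 1}; ∂C/∂t = -12(t - 4)(t + 3) = 0 at t ∈ {-3, 4}.
The Hessian is diagonal: diag(C_ss, C_tt). Second derivatives: C_ss(-4)=-30, C_ss(1)=30; C_tt(-3)=84, C_tt(4)=-84.
Local maxima occur where both diagonal entries negative: (-4, 4). Count: 1.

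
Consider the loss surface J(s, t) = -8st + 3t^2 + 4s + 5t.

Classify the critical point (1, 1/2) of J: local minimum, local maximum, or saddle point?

saddle point

The Hessian of J is constant: H = [[0, -8], [-8, 6]].
det(H) = 0·6 − (-8)² = -64.
Since det(H) < 0, H is indefinite and the critical point is a saddle point.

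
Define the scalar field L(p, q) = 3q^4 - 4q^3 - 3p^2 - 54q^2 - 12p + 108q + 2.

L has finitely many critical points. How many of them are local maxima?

L separates as a function of p plus a function of q, so ∇L=0 decouples.
∂L/∂p = -6(p + 2) = 0 at p ∈ {-2}; ∂L/∂q = 12(q - 3)(q - 1)(q + 3) = 0 at q ∈ {-3, 1, 3}.
The Hessian is diagonal: diag(L_pp, L_qq). Second derivatives: L_pp(-2)=-6; L_qq(-3)=288, L_qq(1)=-96, L_qq(3)=144.
Local maxima occur where both diagonal entries negative: (-2, 1). Count: 1.

1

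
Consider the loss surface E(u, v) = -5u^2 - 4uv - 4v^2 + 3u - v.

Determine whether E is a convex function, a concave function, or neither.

E is quadratic, so its Hessian is the constant matrix H = [[-10, -4], [-4, -8]].
det(H) = 64, tr(H) = -18.
det(H) > 0 and tr(H) < 0, so H is negative definite everywhere: concave.

concave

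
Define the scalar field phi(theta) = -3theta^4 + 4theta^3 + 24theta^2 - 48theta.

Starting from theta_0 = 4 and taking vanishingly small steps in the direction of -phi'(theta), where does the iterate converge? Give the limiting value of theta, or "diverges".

phi'(theta) = -12(theta - 2)(theta - 1)(theta + 2), so phi'(4) = -432.
Gradient descent moves in the -phi' direction, i.e. theta is increasing.
There is no critical point above theta=4, and phi' keeps the same sign, so the iterate runs off to +∞.

diverges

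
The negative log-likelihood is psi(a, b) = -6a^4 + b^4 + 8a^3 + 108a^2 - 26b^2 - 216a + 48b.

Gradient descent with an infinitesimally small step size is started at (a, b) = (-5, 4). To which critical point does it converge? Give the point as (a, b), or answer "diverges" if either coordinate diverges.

diverges

psi is separable, so gradient descent decouples: a follows -∂psi/∂a, b follows -∂psi/∂b.
∂psi/∂a = -24(a - 3)(a - 1)(a + 3); at a=-5 this is 2304, so a decreases.
∂psi/∂b = 4(b - 3)(b - 1)(b + 4); at b=4 this is 96, so b decreases.
The a-coordinate has no critical point in that direction and runs off to infinity.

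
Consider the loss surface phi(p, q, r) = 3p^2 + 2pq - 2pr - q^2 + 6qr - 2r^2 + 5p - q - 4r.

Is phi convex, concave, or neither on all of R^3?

phi is quadratic, so its Hessian is the constant matrix H = [[6, 2, -2], [2, -2, 6], [-2, 6, -4]].
Leading principal minors: 6, -16, -192.
Neither pattern holds ⇒ H is indefinite ⇒ neither convex nor concave.

neither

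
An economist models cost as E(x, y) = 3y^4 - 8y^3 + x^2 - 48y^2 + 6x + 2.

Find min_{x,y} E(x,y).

E(x,y) separates as P(x) + Q(y) + 2, so its minimum is min P + min Q + 2.
P'(x) = 2x + 6 vanishes at x ∈ {-3}; Q'(y) = 12y(y - 4)(y + 2) vanishes at y ∈ {-2, 0, 4}.
Local minima of P (where P''>0): P(-3)=-9. Local minima of Q: Q(-2)=-80, Q(4)=-512.
So the global minimum of E is P(-3) + Q(4) + 2 = -9 − 512 + 2 = -519, attained at (-3, 4).

-519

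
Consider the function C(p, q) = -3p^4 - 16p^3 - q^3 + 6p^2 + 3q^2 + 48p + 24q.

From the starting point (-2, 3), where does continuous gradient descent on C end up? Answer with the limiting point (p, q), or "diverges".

C is separable, so gradient descent decouples: p follows -∂C/∂p, q follows -∂C/∂q.
∂C/∂p = -12(p - 1)(p + 1)(p + 4); at p=-2 this is -72, so p increases.
∂C/∂q = -3(q - 4)(q + 2); at q=3 this is 15, so q decreases.
p converges to its nearest critical value -1 (a local min of the p-part); q converges to -2. The iterate converges to (-1, -2).

(-1, -2)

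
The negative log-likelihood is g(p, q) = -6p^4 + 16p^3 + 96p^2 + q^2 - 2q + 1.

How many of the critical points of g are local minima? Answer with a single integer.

1

g separates as a function of p plus a function of q, so ∇g=0 decouples.
∂g/∂p = -24p(p - 4)(p + 2) = 0 at p ∈ {-2, 0, 4}; ∂g/∂q = 2(q - 1) = 0 at q ∈ {1}.
The Hessian is diagonal: diag(g_pp, g_qq). Second derivatives: g_pp(-2)=-288, g_pp(0)=192, g_pp(4)=-576; g_qq(1)=2.
Local minima occur where both diagonal entries positive: (0, 1). Count: 1.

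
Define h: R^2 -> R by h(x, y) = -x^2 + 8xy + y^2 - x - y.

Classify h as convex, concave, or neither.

neither

h is quadratic, so its Hessian is the constant matrix H = [[-2, 8], [8, 2]].
det(H) = -68, tr(H) = 0.
det(H) < 0, so H is indefinite: neither convex nor concave.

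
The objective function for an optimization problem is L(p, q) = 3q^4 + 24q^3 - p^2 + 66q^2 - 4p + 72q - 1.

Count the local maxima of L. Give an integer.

1

L separates as a function of p plus a function of q, so ∇L=0 decouples.
∂L/∂p = -2(p + 2) = 0 at p ∈ {-2}; ∂L/∂q = 12(q + 1)(q + 2)(q + 3) = 0 at q ∈ {-3, -2, -1}.
The Hessian is diagonal: diag(L_pp, L_qq). Second derivatives: L_pp(-2)=-2; L_qq(-3)=24, L_qq(-2)=-12, L_qq(-1)=24.
Local maxima occur where both diagonal entries negative: (-2, -2). Count: 1.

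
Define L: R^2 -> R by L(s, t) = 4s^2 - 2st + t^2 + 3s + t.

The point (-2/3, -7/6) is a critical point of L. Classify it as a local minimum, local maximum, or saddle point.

local minimum

The Hessian of L is constant: H = [[8, -2], [-2, 2]].
det(H) = 8·2 − (-2)² = 12.
det(H) > 0 and tr(H) = 10 > 0, so H is positive definite and the point is a local minimum.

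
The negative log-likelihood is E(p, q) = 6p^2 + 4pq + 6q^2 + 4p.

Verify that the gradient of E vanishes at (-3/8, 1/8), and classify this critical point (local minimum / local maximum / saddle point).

∇E = (12p + 4q + 4, 4p + 12q); substituting (-3/8, 1/8) gives ∇E = (0, 0), so (-3/8, 1/8) is indeed a critical point.
The Hessian of E is constant: H = [[12, 4], [4, 12]].
det(H) = 12·12 − 4² = 128.
det(H) > 0 and tr(H) = 24 > 0, so H is positive definite and the point is a local minimum.

local minimum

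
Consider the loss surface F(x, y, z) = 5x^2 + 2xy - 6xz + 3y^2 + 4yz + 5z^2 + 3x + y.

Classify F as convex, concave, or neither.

F is quadratic, so its Hessian is the constant matrix H = [[10, 2, -6], [2, 6, 4], [-6, 4, 10]].
Leading principal minors: 10, 56, 88.
All positive ⇒ H ≻ 0 ⇒ convex.

convex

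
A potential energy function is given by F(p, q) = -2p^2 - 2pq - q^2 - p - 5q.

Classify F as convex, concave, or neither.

F is quadratic, so its Hessian is the constant matrix H = [[-4, -2], [-2, -2]].
det(H) = 4, tr(H) = -6.
det(H) > 0 and tr(H) < 0, so H is negative definite everywhere: concave.

concave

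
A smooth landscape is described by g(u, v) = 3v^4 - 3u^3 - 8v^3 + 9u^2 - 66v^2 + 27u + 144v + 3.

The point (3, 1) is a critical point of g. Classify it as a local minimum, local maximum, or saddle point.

The mixed partial ∂²g/∂u∂v is 0, so the Hessian at any point is diag(g_uu, g_vv) = diag(18(-u + 1), 12(3v^2 - 4v - 11)).
At (3, 1): H = diag(-36, -144).
Both eigenvalues are negative, so H is negative definite: a local maximum.

local maximum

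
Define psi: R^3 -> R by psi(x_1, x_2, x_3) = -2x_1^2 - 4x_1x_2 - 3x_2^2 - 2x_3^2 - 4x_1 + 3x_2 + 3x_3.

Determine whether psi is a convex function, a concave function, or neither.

concave

psi is quadratic, so its Hessian is the constant matrix H = [[-4, -4, 0], [-4, -6, 0], [0, 0, -4]].
Leading principal minors: -4, 8, -32.
Signs alternate −, +, − ⇒ H ≺ 0 ⇒ concave.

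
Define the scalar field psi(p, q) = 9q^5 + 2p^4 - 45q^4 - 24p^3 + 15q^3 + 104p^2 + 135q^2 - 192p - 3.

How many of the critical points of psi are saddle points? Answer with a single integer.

6

psi separates as a function of p plus a function of q, so ∇psi=0 decouples.
∂psi/∂p = 8(p - 4)(p - 3)(p - 2) = 0 at p ∈ {2, 3, 4}; ∂psi/∂q = 45q(q - 3)(q - 2)(q + 1) = 0 at q ∈ {-1, 0, 2, 3}.
The Hessian is diagonal: diag(psi_pp, psi_qq). Second derivatives: psi_pp(2)=16, psi_pp(3)=-8, psi_pp(4)=16; psi_qq(-1)=-540, psi_qq(0)=270, psi_qq(2)=-270, psi_qq(3)=540.
Saddle points occur where the two diagonal entries have opposite signs: (2, -1), (2, 2), (3, 0), (3, 3), (4, -1), (4, 2). Count: 6.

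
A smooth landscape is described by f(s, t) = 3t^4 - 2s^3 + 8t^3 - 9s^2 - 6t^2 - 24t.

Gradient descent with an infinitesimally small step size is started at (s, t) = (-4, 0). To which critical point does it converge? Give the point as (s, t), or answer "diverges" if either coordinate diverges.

(-3, 1)

f is separable, so gradient descent decouples: s follows -∂f/∂s, t follows -∂f/∂t.
∂f/∂s = -6s(s + 3); at s=-4 this is -24, so s increases.
∂f/∂t = 12(t - 1)(t + 1)(t + 2); at t=0 this is -24, so t increases.
s converges to its nearest critical value -3 (a local min of the s-part); t converges to 1. The iterate converges to (-3, 1).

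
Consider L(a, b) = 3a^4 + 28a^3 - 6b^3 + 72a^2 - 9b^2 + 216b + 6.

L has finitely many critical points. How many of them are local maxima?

L separates as a function of a plus a function of b, so ∇L=0 decouples.
∂L/∂a = 12a(a + 3)(a + 4) = 0 at a ∈ {-4, -3, 0}; ∂L/∂b = -18(b - 3)(b + 4) = 0 at b ∈ {-4, 3}.
The Hessian is diagonal: diag(L_aa, L_bb). Second derivatives: L_aa(-4)=48, L_aa(-3)=-36, L_aa(0)=144; L_bb(-4)=126, L_bb(3)=-126.
Local maxima occur where both diagonal entries negative: (-3, 3). Count: 1.

1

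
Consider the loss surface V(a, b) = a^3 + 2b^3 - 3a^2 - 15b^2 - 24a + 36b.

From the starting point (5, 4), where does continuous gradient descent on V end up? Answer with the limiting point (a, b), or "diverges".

(4, 3)

V is separable, so gradient descent decouples: a follows -∂V/∂a, b follows -∂V/∂b.
∂V/∂a = 3(a - 4)(a + 2); at a=5 this is 21, so a decreases.
∂V/∂b = 6(b - 3)(b - 2); at b=4 this is 12, so b decreases.
a converges to its nearest critical value 4 (a local min of the a-part); b converges to 3. The iterate converges to (4, 3).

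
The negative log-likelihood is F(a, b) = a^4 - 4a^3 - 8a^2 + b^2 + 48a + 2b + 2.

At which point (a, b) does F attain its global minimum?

(-2, -1)

F(a,b) separates as P(a) + Q(b) + 2, so its minimum is min P + min Q + 2.
P'(a) = 4(a - 3)(a - 2)(a + 2) vanishes at a ∈ {-2, 2, 3}; Q'(b) = 2b + 2 vanishes at b ∈ {-1}.
Local minima of P (where P''>0): P(-2)=-80, P(3)=45. Local minima of Q: Q(-1)=-1.
So the global minimum of F is P(-2) + Q(-1) + 2 = -80 − 1 + 2 = -79, attained at (-2, -1).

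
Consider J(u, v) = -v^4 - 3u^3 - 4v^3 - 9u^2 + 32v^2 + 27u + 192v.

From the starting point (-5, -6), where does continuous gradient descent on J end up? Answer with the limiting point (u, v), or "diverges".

J is separable, so gradient descent decouples: u follows -∂J/∂u, v follows -∂J/∂v.
∂J/∂u = -9(u - 1)(u + 3); at u=-5 this is -108, so u increases.
∂J/∂v = -4(v - 4)(v + 3)(v + 4); at v=-6 this is 240, so v decreases.
The v-coordinate has no critical point in that direction and runs off to infinity.

diverges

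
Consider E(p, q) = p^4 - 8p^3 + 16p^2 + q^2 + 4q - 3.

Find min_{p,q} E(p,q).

-7

E(p,q) separates as A(p) + B(q) − 3, so its minimum is min A + min B − 3.
A'(p) = 4p(p - 4)(p - 2) vanishes at p ∈ {0, 2, 4}; B'(q) = 2q + 4 vanishes at q ∈ {-2}.
Local minima of A (where A''>0): A(0)=0, A(4)=0. Local minima of B: B(-2)=-4.
So the global minimum of E is A(0) + B(-2) − 3 = 0 − 4 − 3 = -7, attained at (0, -2).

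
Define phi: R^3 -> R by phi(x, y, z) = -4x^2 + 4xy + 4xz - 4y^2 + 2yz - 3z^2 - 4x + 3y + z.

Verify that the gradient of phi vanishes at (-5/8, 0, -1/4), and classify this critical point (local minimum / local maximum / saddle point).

local maximum

∇phi = (-8x + 4y + 4z - 4, 4x - 8y + 2z + 3, 4x + 2y - 6z + 1); substituting (-5/8, 0, -1/4) gives ∇phi = (0, 0, 0), so (-5/8, 0, -1/4) is indeed a critical point.
The Hessian is constant: H = [[-8, 4, 4], [4, -8, 2], [4, 2, -6]].
Leading principal minors: Δ₁ = -8, Δ₂ = 48, Δ₃ = -64.
The minors alternate sign starting negative (−, +, −), so H is negative definite: a local maximum.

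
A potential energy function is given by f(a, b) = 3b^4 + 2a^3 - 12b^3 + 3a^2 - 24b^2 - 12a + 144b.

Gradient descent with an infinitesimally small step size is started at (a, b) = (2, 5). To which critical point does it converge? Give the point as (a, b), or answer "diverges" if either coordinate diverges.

f is separable, so gradient descent decouples: a follows -∂f/∂a, b follows -∂f/∂b.
∂f/∂a = 6(a - 1)(a + 2); at a=2 this is 24, so a decreases.
∂f/∂b = 12(b - 3)(b - 2)(b + 2); at b=5 this is 504, so b decreases.
a converges to its nearest critical value 1 (a local min of the a-part); b converges to 3. The iterate converges to (1, 3).

(1, 3)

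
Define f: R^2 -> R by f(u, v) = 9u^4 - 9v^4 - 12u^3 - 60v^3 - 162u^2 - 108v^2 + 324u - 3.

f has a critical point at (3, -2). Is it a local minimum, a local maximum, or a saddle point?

The mixed partial ∂²f/∂u∂v is 0, so the Hessian at any point is diag(f_uu, f_vv) = diag(36(3u^2 - 2u - 9), -36(3v^2 + 10v + 6)).
At (3, -2): H = diag(432, 72).
Both eigenvalues are positive, so H is positive definite: a local minimum.

local minimum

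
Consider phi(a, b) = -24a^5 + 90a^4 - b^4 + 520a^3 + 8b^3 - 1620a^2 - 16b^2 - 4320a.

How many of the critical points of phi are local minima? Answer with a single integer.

2

phi separates as a function of a plus a function of b, so ∇phi=0 decouples.
∂phi/∂a = -120(a - 4)(a - 3)(a + 1)(a + 3) = 0 at a ∈ {-3, -1, 3, 4}; ∂phi/∂b = -4b(b - 4)(b - 2) = 0 at b ∈ {0, 2, 4}.
The Hessian is diagonal: diag(phi_aa, phi_bb). Second derivatives: phi_aa(-3)=10080, phi_aa(-1)=-4800, phi_aa(3)=2880, phi_aa(4)=-4200; phi_bb(0)=-32, phi_bb(2)=16, phi_bb(4)=-32.
Local minima occur where both diagonal entries positive: (-3, 2), (3, 2). Count: 2.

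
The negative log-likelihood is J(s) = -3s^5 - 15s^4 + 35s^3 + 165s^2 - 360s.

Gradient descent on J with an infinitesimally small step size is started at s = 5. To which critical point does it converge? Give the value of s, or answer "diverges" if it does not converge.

diverges

J'(s) = -15(s - 2)(s - 1)(s + 3)(s + 4), so J'(5) = -12960.
Gradient descent moves in the -J' direction, i.e. s is increasing.
There is no critical point above s=5, and J' keeps the same sign, so the iterate runs off to +∞.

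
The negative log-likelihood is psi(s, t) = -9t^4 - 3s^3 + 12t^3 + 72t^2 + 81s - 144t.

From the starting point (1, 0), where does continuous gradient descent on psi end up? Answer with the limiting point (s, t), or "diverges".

psi is separable, so gradient descent decouples: s follows -∂psi/∂s, t follows -∂psi/∂t.
∂psi/∂s = -9(s - 3)(s + 3); at s=1 this is 72, so s decreases.
∂psi/∂t = -36(t - 2)(t - 1)(t + 2); at t=0 this is -144, so t increases.
s converges to its nearest critical value -3 (a local min of the s-part); t converges to 1. The iterate converges to (-3, 1).

(-3, 1)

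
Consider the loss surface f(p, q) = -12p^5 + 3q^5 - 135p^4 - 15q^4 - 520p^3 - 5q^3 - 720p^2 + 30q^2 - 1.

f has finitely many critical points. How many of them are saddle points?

8

f separates as a function of p plus a function of q, so ∇f=0 decouples.
∂f/∂p = -60p(p + 2)(p + 3)(p + 4) = 0 at p ∈ {-4, -3, -2, 0}; ∂f/∂q = 15q(q - 4)(q - 1)(q + 1) = 0 at q ∈ {-1, 0, 1, 4}.
The Hessian is diagonal: diag(f_pp, f_qq). Second derivatives: f_pp(-4)=480, f_pp(-3)=-180, f_pp(-2)=240, f_pp(0)=-1440; f_qq(-1)=-150, f_qq(0)=60, f_qq(1)=-90, f_qq(4)=900.
Saddle points occur where the two diagonal entries have opposite signs: (-4, -1), (-4, 1), (-3, 0), (-3, 4), (-2, -1), (-2, 1), (0, 0), (0, 4). Count: 8.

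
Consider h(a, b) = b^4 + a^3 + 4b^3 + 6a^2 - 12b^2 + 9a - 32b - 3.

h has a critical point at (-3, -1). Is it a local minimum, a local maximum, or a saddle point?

The mixed partial ∂²h/∂a∂b is 0, so the Hessian at any point is diag(h_aa, h_bb) = diag(6(a + 2), 12(b^2 + 2b - 2)).
At (-3, -1): H = diag(-6, -36).
Both eigenvalues are negative, so H is negative definite: a local maximum.

local maximum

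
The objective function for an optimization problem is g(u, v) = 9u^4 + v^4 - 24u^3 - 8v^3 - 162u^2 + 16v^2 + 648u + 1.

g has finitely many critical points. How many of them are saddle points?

g separates as a function of u plus a function of v, so ∇g=0 decouples.
∂g/∂u = 36(u - 3)(u - 2)(u + 3) = 0 at u ∈ {-3, 2, 3}; ∂g/∂v = 4v(v - 4)(v - 2) = 0 at v ∈ {0, 2, 4}.
The Hessian is diagonal: diag(g_uu, g_vv). Second derivatives: g_uu(-3)=1080, g_uu(2)=-180, g_uu(3)=216; g_vv(0)=32, g_vv(2)=-16, g_vv(4)=32.
Saddle points occur where the two diagonal entries have opposite signs: (-3, 2), (2, 0), (2, 4), (3, 2). Count: 4.

4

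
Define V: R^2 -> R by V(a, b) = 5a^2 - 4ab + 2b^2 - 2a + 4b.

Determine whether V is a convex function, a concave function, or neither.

convex

V is quadratic, so its Hessian is the constant matrix H = [[10, -4], [-4, 4]].
det(H) = 24, tr(H) = 14.
det(H) > 0 and tr(H) > 0, so H is positive definite everywhere: convex.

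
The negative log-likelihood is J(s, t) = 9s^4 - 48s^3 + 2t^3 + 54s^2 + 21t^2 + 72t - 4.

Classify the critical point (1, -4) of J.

The mixed partial ∂²J/∂s∂t is 0, so the Hessian at any point is diag(J_ss, J_tt) = diag(36(3s^2 - 8s + 3), 6(2t + 7)).
At (1, -4): H = diag(-72, -6).
Both eigenvalues are negative, so H is negative definite: a local maximum.

local maximum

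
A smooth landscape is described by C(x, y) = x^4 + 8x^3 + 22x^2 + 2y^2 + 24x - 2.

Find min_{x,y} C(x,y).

C(x,y) separates as P(x) + Q(y) − 2, so its minimum is min P + min Q − 2.
P'(x) = 4(x + 1)(x + 2)(x + 3) vanishes at x ∈ {-3, -2, -1}; Q'(y) = 4y vanishes at y ∈ {0}.
Local minima of P (where P''>0): P(-3)=-9, P(-1)=-9. Local minima of Q: Q(0)=0.
So the global minimum of C is P(-3) + Q(0) − 2 = -9 + 0 − 2 = -11, attained at (-3, 0).

-11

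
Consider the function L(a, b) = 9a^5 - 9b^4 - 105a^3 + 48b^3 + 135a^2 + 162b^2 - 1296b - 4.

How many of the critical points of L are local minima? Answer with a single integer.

2

L separates as a function of a plus a function of b, so ∇L=0 decouples.
∂L/∂a = 45a(a - 2)(a - 1)(a + 3) = 0 at a ∈ {-3, 0, 1, 2}; ∂L/∂b = -36(b - 4)(b - 3)(b + 3) = 0 at b ∈ {-3, 3, 4}.
The Hessian is diagonal: diag(L_aa, L_bb). Second derivatives: L_aa(-3)=-2700, L_aa(0)=270, L_aa(1)=-180, L_aa(2)=450; L_bb(-3)=-1512, L_bb(3)=216, L_bb(4)=-252.
Local minima occur where both diagonal entries positive: (0, 3), (2, 3). Count: 2.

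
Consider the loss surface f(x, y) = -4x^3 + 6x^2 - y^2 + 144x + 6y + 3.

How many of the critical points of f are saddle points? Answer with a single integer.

1

f separates as a function of x plus a function of y, so ∇f=0 decouples.
∂f/∂x = -12(x - 4)(x + 3) = 0 at x ∈ {-3, 4}; ∂f/∂y = -2(y - 3) = 0 at y ∈ {3}.
The Hessian is diagonal: diag(f_xx, f_yy). Second derivatives: f_xx(-3)=84, f_xx(4)=-84; f_yy(3)=-2.
Saddle points occur where the two diagonal entries have opposite signs: (-3, 3). Count: 1.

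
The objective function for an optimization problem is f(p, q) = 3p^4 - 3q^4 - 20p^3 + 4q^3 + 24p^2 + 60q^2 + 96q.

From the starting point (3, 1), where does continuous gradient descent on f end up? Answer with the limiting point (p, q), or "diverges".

f is separable, so gradient descent decouples: p follows -∂f/∂p, q follows -∂f/∂q.
∂f/∂p = 12p(p - 4)(p - 1); at p=3 this is -72, so p increases.
∂f/∂q = -12(q - 4)(q + 1)(q + 2); at q=1 this is 216, so q decreases.
p converges to its nearest critical value 4 (a local min of the p-part); q converges to -1. The iterate converges to (4, -1).

(4, -1)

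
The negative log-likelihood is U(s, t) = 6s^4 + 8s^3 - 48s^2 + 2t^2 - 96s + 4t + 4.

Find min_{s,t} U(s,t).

U(s,t) separates as P(s) + Q(t) + 4, so its minimum is min P + min Q + 4.
P'(s) = 24(s - 2)(s + 1)(s + 2) vanishes at s ∈ {-2, -1, 2}; Q'(t) = 4(t + 1) vanishes at t ∈ {-1}.
Local minima of P (where P''>0): P(-2)=32, P(2)=-224. Local minima of Q: Q(-1)=-2.
So the global minimum of U is P(2) + Q(-1) + 4 = -224 − 2 + 4 = -222, attained at (2, -1).

-222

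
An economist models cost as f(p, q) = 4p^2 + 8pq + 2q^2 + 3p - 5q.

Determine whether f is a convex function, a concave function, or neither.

neither

f is quadratic, so its Hessian is the constant matrix H = [[8, 8], [8, 4]].
det(H) = -32, tr(H) = 12.
det(H) < 0, so H is indefinite: neither convex nor concave.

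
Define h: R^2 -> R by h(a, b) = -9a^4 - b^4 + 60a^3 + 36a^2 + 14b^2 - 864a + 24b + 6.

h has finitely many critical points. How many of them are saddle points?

h separates as a function of a plus a function of b, so ∇h=0 decouples.
∂h/∂a = -36(a - 4)(a - 3)(a + 2) = 0 at a ∈ {-2, 3, 4}; ∂h/∂b = -4(b - 3)(b + 1)(b + 2) = 0 at b ∈ {-2, -1, 3}.
The Hessian is diagonal: diag(h_aa, h_bb). Second derivatives: h_aa(-2)=-1080, h_aa(3)=180, h_aa(4)=-216; h_bb(-2)=-20, h_bb(-1)=16, h_bb(3)=-80.
Saddle points occur where the two diagonal entries have opposite signs: (-2, -1), (3, -2), (3, 3), (4, -1). Count: 4.

4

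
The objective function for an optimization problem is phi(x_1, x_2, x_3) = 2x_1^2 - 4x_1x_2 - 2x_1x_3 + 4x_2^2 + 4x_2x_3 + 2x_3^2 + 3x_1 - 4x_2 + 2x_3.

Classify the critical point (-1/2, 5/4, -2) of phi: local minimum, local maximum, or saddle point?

local minimum

The Hessian is constant: H = [[4, -4, -2], [-4, 8, 4], [-2, 4, 4]].
Leading principal minors: Δ₁ = 4, Δ₂ = 16, Δ₃ = 32.
All leading minors are positive, so H is positive definite: a local minimum.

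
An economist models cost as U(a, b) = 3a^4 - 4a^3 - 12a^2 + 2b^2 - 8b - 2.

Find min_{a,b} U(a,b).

U(a,b) separates as P(a) + Q(b) − 2, so its minimum is min P + min Q − 2.
P'(a) = 12a(a - 2)(a + 1) vanishes at a ∈ {-1, 0, 2}; Q'(b) = 4b - 8 vanishes at b ∈ {2}.
Local minima of P (where P''>0): P(-1)=-5, P(2)=-32. Local minima of Q: Q(2)=-8.
So the global minimum of U is P(2) + Q(2) − 2 = -32 − 8 − 2 = -42, attained at (2, 2).

-42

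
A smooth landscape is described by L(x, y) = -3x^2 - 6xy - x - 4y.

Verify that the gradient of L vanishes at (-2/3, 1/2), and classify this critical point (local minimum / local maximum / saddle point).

saddle point

∇L = (-6x - 6y - 1, -6x - 4); substituting (-2/3, 1/2) gives ∇L = (0, 0), so (-2/3, 1/2) is indeed a critical point.
The Hessian of L is constant: H = [[-6, -6], [-6, 0]].
det(H) = (-6)·0 − (-6)² = -36.
Since det(H) < 0, H is indefinite and the critical point is a saddle point.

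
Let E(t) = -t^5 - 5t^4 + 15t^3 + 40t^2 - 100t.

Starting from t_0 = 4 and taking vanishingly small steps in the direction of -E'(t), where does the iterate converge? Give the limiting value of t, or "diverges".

E'(t) = -5(t - 2)(t - 1)(t + 2)(t + 5), so E'(4) = -1620.
Gradient descent moves in the -E' direction, i.e. t is increasing.
There is no critical point above t=4, and E' keeps the same sign, so the iterate runs off to +∞.

diverges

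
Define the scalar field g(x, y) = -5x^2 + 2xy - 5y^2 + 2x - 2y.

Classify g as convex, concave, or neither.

g is quadratic, so its Hessian is the constant matrix H = [[-10, 2], [2, -10]].
det(H) = 96, tr(H) = -20.
det(H) > 0 and tr(H) < 0, so H is negative definite everywhere: concave.

concave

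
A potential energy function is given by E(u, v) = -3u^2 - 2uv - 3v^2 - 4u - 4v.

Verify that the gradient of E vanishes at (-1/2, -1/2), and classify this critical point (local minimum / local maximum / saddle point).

local maximum

∇E = (-6u - 2v - 4, -2u - 6v - 4); substituting (-1/2, -1/2) gives ∇E = (0, 0), so (-1/2, -1/2) is indeed a critical point.
The Hessian of E is constant: H = [[-6, -2], [-2, -6]].
det(H) = (-6)·(-6) − (-2)² = 32.
det(H) > 0 and tr(H) = -12 < 0, so H is negative definite and the point is a local maximum.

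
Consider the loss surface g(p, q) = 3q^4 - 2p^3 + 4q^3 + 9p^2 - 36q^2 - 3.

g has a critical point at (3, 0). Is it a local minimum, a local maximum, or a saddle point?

The mixed partial ∂²g/∂p∂q is 0, so the Hessian at any point is diag(g_pp, g_qq) = diag(6(-2p + 3), 12(3q^2 + 2q - 6)).
At (3, 0): H = diag(-18, -72).
Both eigenvalues are negative, so H is negative definite: a local maximum.

local maximum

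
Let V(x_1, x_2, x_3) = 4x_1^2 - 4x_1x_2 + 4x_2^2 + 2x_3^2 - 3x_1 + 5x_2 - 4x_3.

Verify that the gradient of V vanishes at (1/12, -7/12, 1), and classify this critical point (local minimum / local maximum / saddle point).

∇V = (8x_1 - 4x_2 - 3, -4x_1 + 8x_2 + 5, 4x_3 - 4); substituting (1/12, -7/12, 1) gives ∇V = (0, 0, 0), so (1/12, -7/12, 1) is indeed a critical point.
The Hessian is constant: H = [[8, -4, 0], [-4, 8, 0], [0, 0, 4]].
Leading principal minors: Δ₁ = 8, Δ₂ = 48, Δ₃ = 192.
All leading minors are positive, so H is positive definite: a local minimum.

local minimum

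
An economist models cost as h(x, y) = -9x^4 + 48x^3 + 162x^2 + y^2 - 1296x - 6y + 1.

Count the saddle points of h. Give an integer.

h separates as a function of x plus a function of y, so ∇h=0 decouples.
∂h/∂x = -36(x - 4)(x - 3)(x + 3) = 0 at x ∈ {-3, 3, 4}; ∂h/∂y = 2(y - 3) = 0 at y ∈ {3}.
The Hessian is diagonal: diag(h_xx, h_yy). Second derivatives: h_xx(-3)=-1512, h_xx(3)=216, h_xx(4)=-252; h_yy(3)=2.
Saddle points occur where the two diagonal entries have opposite signs: (-3, 3), (4, 3). Count: 2.

2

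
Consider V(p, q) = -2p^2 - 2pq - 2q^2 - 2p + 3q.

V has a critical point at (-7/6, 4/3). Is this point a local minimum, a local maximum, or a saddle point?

The Hessian of V is constant: H = [[-4, -2], [-2, -4]].
det(H) = (-4)·(-4) − (-2)² = 12.
det(H) > 0 and tr(H) = -8 < 0, so H is negative definite and the point is a local maximum.

local maximum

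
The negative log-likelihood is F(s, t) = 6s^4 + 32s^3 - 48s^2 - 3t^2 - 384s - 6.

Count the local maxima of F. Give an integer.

1

F separates as a function of s plus a function of t, so ∇F=0 decouples.
∂F/∂s = 24(s - 2)(s + 2)(s + 4) = 0 at s ∈ {-4, -2, 2}; ∂F/∂t = -6t = 0 at t ∈ {0}.
The Hessian is diagonal: diag(F_ss, F_tt). Second derivatives: F_ss(-4)=288, F_ss(-2)=-192, F_ss(2)=576; F_tt(0)=-6.
Local maxima occur where both diagonal entries negative: (-2, 0). Count: 1.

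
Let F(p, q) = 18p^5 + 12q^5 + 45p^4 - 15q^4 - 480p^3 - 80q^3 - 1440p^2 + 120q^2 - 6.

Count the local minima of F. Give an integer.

F separates as a function of p plus a function of q, so ∇F=0 decouples.
∂F/∂p = 90p(p - 4)(p + 2)(p + 4) = 0 at p ∈ {-4, -2, 0, 4}; ∂F/∂q = 60q(q - 2)(q - 1)(q + 2) = 0 at q ∈ {-2, 0, 1, 2}.
The Hessian is diagonal: diag(F_pp, F_qq). Second derivatives: F_pp(-4)=-5760, F_pp(-2)=2160, F_pp(0)=-2880, F_pp(4)=17280; F_qq(-2)=-1440, F_qq(0)=240, F_qq(1)=-180, F_qq(2)=480.
Local minima occur where both diagonal entries positive: (-2, 0), (-2, 2), (4, 0), (4, 2). Count: 4.

4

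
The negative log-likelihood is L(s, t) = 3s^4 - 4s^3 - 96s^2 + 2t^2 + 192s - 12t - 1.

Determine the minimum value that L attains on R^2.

-1299

L(s,t) separates as P(s) + Q(t) − 1, so its minimum is min P + min Q − 1.
P'(s) = 12(s - 4)(s - 1)(s + 4) vanishes at s ∈ {-4, 1, 4}; Q'(t) = 4(t - 3) vanishes at t ∈ {3}.
Local minima of P (where P''>0): P(-4)=-1280, P(4)=-256. Local minima of Q: Q(3)=-18.
So the global minimum of L is P(-4) + Q(3) − 1 = -1280 − 18 − 1 = -1299, attained at (-4, 3).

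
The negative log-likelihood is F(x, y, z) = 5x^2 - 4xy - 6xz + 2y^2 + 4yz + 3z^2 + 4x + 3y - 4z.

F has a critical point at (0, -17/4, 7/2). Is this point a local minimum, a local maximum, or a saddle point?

The Hessian is constant: H = [[10, -4, -6], [-4, 4, 4], [-6, 4, 6]].
Leading principal minors: Δ₁ = 10, Δ₂ = 24, Δ₃ = 32.
All leading minors are positive, so H is positive definite: a local minimum.

local minimum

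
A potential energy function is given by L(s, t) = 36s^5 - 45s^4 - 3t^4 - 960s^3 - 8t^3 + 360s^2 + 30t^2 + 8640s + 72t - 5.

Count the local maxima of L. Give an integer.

4

L separates as a function of s plus a function of t, so ∇L=0 decouples.
∂L/∂s = 180(s - 4)(s - 2)(s + 2)(s + 3) = 0 at s ∈ {-3, -2, 2, 4}; ∂L/∂t = -12(t - 2)(t + 1)(t + 3) = 0 at t ∈ {-3, -1, 2}.
The Hessian is diagonal: diag(L_ss, L_tt). Second derivatives: L_ss(-3)=-6300, L_ss(-2)=4320, L_ss(2)=-7200, L_ss(4)=15120; L_tt(-3)=-120, L_tt(-1)=72, L_tt(2)=-180.
Local maxima occur where both diagonal entries negative: (-3, -3), (-3, 2), (2, -3), (2, 2). Count: 4.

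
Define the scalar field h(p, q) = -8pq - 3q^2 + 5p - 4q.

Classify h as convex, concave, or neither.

neither

h is quadratic, so its Hessian is the constant matrix H = [[0, -8], [-8, -6]].
det(H) = -64, tr(H) = -6.
det(H) < 0, so H is indefinite: neither convex nor concave.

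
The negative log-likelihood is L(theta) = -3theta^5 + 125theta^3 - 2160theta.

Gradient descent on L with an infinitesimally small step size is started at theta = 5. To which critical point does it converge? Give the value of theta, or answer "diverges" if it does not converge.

L'(theta) = -15(theta - 4)(theta - 3)(theta + 3)(theta + 4), so L'(5) = -2160.
Gradient descent moves in the -L' direction, i.e. theta is increasing.
There is no critical point above theta=5, and L' keeps the same sign, so the iterate runs off to +∞.

diverges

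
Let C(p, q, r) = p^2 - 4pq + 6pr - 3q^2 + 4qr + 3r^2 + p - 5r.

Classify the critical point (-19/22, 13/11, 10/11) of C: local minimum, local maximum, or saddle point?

saddle point

The Hessian is constant: H = [[2, -4, 6], [-4, -6, 4], [6, 4, 6]].
Leading principal minors: Δ₁ = 2, Δ₂ = -28, Δ₃ = -176.
The minors fit neither the all-positive nor the alternating-sign pattern, so H is indefinite: a saddle point.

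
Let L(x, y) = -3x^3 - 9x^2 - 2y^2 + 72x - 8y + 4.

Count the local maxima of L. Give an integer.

1

L separates as a function of x plus a function of y, so ∇L=0 decouples.
∂L/∂x = -9(x - 2)(x + 4) = 0 at x ∈ {-4, 2}; ∂L/∂y = -4(y + 2) = 0 at y ∈ {-2}.
The Hessian is diagonal: diag(L_xx, L_yy). Second derivatives: L_xx(-4)=54, L_xx(2)=-54; L_yy(-2)=-4.
Local maxima occur where both diagonal entries negative: (2, -2). Count: 1.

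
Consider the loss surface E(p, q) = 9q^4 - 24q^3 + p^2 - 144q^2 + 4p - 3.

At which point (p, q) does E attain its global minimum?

E(p,q) separates as A(p) + B(q) − 3, so its minimum is min A + min B − 3.
A'(p) = 2p + 4 vanishes at p ∈ {-2}; B'(q) = 36q(q - 4)(q + 2) vanishes at q ∈ {-2, 0, 4}.
Local minima of A (where A''>0): A(-2)=-4. Local minima of B: B(-2)=-240, B(4)=-1536.
So the global minimum of E is A(-2) + B(4) − 3 = -4 − 1536 − 3 = -1543, attained at (-2, 4).

(-2, 4)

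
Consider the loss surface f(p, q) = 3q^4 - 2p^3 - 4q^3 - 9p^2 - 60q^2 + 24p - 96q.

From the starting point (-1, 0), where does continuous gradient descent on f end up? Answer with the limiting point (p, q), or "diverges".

(-4, 4)

f is separable, so gradient descent decouples: p follows -∂f/∂p, q follows -∂f/∂q.
∂f/∂p = -6(p - 1)(p + 4); at p=-1 this is 36, so p decreases.
∂f/∂q = 12(q - 4)(q + 1)(q + 2); at q=0 this is -96, so q increases.
p converges to its nearest critical value -4 (a local min of the p-part); q converges to 4. The iterate converges to (-4, 4).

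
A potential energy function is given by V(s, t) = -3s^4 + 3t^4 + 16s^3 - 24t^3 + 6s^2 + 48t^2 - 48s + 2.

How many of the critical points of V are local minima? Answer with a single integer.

V separates as a function of s plus a function of t, so ∇V=0 decouples.
∂V/∂s = -12(s - 4)(s - 1)(s + 1) = 0 at s ∈ {-1, 1, 4}; ∂V/∂t = 12t(t - 4)(t - 2) = 0 at t ∈ {0, 2, 4}.
The Hessian is diagonal: diag(V_ss, V_tt). Second derivatives: V_ss(-1)=-120, V_ss(1)=72, V_ss(4)=-180; V_tt(0)=96, V_tt(2)=-48, V_tt(4)=96.
Local minima occur where both diagonal entries positive: (1, 0), (1, 4). Count: 2.

2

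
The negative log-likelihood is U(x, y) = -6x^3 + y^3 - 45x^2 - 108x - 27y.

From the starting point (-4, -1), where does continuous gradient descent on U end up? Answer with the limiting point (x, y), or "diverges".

U is separable, so gradient descent decouples: x follows -∂U/∂x, y follows -∂U/∂y.
∂U/∂x = -18(x + 2)(x + 3); at x=-4 this is -36, so x increases.
∂U/∂y = 3(y - 3)(y + 3); at y=-1 this is -24, so y increases.
x converges to its nearest critical value -3 (a local min of the x-part); y converges to 3. The iterate converges to (-3, 3).

(-3, 3)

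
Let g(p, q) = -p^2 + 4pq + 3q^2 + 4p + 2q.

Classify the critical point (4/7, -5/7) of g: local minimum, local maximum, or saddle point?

saddle point

The Hessian of g is constant: H = [[-2, 4], [4, 6]].
det(H) = (-2)·6 − 4² = -28.
Since det(H) < 0, H is indefinite and the critical point is a saddle point.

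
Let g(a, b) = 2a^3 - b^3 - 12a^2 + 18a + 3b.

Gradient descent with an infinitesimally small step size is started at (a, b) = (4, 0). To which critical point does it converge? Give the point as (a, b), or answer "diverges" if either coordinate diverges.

g is separable, so gradient descent decouples: a follows -∂g/∂a, b follows -∂g/∂b.
∂g/∂a = 6(a - 3)(a - 1); at a=4 this is 18, so a decreases.
∂g/∂b = -3(b - 1)(b + 1); at b=0 this is 3, so b decreases.
a converges to its nearest critical value 3 (a local min of the a-part); b converges to -1. The iterate converges to (3, -1).

(3, -1)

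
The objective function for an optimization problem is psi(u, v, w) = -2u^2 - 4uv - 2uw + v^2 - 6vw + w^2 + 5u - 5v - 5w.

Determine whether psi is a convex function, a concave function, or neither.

psi is quadratic, so its Hessian is the constant matrix H = [[-4, -4, -2], [-4, 2, -6], [-2, -6, 2]].
Leading principal minors: -4, -24, -8.
Neither pattern holds ⇒ H is indefinite ⇒ neither convex nor concave.

neither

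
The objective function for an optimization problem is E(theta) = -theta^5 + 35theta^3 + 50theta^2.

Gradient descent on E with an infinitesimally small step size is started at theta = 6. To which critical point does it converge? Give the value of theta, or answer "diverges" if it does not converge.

diverges

E'(theta) = -5theta(theta - 5)(theta + 1)(theta + 4), so E'(6) = -2100.
Gradient descent moves in the -E' direction, i.e. theta is increasing.
There is no critical point above theta=6, and E' keeps the same sign, so the iterate runs off to +∞.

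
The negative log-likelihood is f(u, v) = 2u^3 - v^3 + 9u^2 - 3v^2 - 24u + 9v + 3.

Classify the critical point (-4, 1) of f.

The mixed partial ∂²f/∂u∂v is 0, so the Hessian at any point is diag(f_uu, f_vv) = diag(6(2u + 3), -6(v + 1)).
At (-4, 1): H = diag(-30, -12).
Both eigenvalues are negative, so H is negative definite: a local maximum.

local maximum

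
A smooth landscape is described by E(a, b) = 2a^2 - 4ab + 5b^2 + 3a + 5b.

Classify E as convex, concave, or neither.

E is quadratic, so its Hessian is the constant matrix H = [[4, -4], [-4, 10]].
det(H) = 24, tr(H) = 14.
det(H) > 0 and tr(H) > 0, so H is positive definite everywhere: convex.

convex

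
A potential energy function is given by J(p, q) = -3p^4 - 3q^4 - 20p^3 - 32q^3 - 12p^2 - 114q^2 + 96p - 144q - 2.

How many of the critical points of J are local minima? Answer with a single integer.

J separates as a function of p plus a function of q, so ∇J=0 decouples.
∂J/∂p = -12(p - 1)(p + 2)(p + 4) = 0 at p ∈ {-4, -2, 1}; ∂J/∂q = -12(q + 1)(q + 3)(q + 4) = 0 at q ∈ {-4, -3, -1}.
The Hessian is diagonal: diag(J_pp, J_qq). Second derivatives: J_pp(-4)=-120, J_pp(-2)=72, J_pp(1)=-180; J_qq(-4)=-36, J_qq(-3)=24, J_qq(-1)=-72.
Local minima occur where both diagonal entries positive: (-2, -3). Count: 1.

1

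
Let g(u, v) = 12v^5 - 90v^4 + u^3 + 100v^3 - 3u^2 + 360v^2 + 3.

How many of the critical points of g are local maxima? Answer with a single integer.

2

g separates as a function of u plus a function of v, so ∇g=0 decouples.
∂g/∂u = 3u(u - 2) = 0 at u ∈ {0, 2}; ∂g/∂v = 60v(v - 4)(v - 3)(v + 1) = 0 at v ∈ {-1, 0, 3, 4}.
The Hessian is diagonal: diag(g_uu, g_vv). Second derivatives: g_uu(0)=-6, g_uu(2)=6; g_vv(-1)=-1200, g_vv(0)=720, g_vv(3)=-720, g_vv(4)=1200.
Local maxima occur where both diagonal entries negative: (0, -1), (0, 3). Count: 2.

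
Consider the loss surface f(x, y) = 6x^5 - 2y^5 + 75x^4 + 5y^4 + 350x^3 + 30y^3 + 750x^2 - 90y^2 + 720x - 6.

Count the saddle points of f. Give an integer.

f separates as a function of x plus a function of y, so ∇f=0 decouples.
∂f/∂x = 30(x + 1)(x + 2)(x + 3)(x + 4) = 0 at x ∈ {-4, -3, -2, -1}; ∂f/∂y = -10y(y - 3)(y - 2)(y + 3) = 0 at y ∈ {-3, 0, 2, 3}.
The Hessian is diagonal: diag(f_xx, f_yy). Second derivatives: f_xx(-4)=-180, f_xx(-3)=60, f_xx(-2)=-60, f_xx(-1)=180; f_yy(-3)=900, f_yy(0)=-180, f_yy(2)=100, f_yy(3)=-180.
Saddle points occur where the two diagonal entries have opposite signs: (-4, -3), (-4, 2), (-3, 0), (-3, 3), (-2, -3), (-2, 2), (-1, 0), (-1, 3). Count: 8.

8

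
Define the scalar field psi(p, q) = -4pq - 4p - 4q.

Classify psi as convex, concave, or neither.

neither

psi is quadratic, so its Hessian is the constant matrix H = [[0, -4], [-4, 0]].
det(H) = -16, tr(H) = 0.
det(H) < 0, so H is indefinite: neither convex nor concave.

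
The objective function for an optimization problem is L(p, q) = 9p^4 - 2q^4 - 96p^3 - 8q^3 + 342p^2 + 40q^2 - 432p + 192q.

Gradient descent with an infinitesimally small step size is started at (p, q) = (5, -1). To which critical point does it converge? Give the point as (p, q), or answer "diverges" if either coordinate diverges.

L is separable, so gradient descent decouples: p follows -∂L/∂p, q follows -∂L/∂q.
∂L/∂p = 36(p - 4)(p - 3)(p - 1); at p=5 this is 288, so p decreases.
∂L/∂q = -8(q - 3)(q + 2)(q + 4); at q=-1 this is 96, so q decreases.
p converges to its nearest critical value 4 (a local min of the p-part); q converges to -2. The iterate converges to (4, -2).

(4, -2)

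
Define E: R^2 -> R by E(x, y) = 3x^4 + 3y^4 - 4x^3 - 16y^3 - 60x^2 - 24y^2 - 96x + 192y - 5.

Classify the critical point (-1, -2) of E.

saddle point

The mixed partial ∂²E/∂x∂y is 0, so the Hessian at any point is diag(E_xx, E_yy) = diag(12(3x^2 - 2x - 10), 12(3y^2 - 8y - 4)).
At (-1, -2): H = diag(-60, 288).
The eigenvalues have opposite signs, so H is indefinite: a saddle point.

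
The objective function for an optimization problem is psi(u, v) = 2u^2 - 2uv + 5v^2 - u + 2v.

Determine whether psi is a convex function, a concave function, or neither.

convex

psi is quadratic, so its Hessian is the constant matrix H = [[4, -2], [-2, 10]].
det(H) = 36, tr(H) = 14.
det(H) > 0 and tr(H) > 0, so H is positive definite everywhere: convex.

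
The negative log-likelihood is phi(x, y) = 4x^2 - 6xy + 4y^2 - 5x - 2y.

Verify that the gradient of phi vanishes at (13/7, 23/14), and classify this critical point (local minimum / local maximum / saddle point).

∇phi = (8x - 6y - 5, -6x + 8y - 2); substituting (13/7, 23/14) gives ∇phi = (0, 0), so (13/7, 23/14) is indeed a critical point.
The Hessian of phi is constant: H = [[8, -6], [-6, 8]].
det(H) = 8·8 − (-6)² = 28.
det(H) > 0 and tr(H) = 16 > 0, so H is positive definite and the point is a local minimum.

local minimum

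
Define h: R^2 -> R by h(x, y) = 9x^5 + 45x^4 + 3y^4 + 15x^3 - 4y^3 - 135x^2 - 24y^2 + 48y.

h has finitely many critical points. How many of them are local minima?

4

h separates as a function of x plus a function of y, so ∇h=0 decouples.
∂h/∂x = 45x(x - 1)(x + 2)(x + 3) = 0 at x ∈ {-3, -2, 0, 1}; ∂h/∂y = 12(y - 2)(y - 1)(y + 2) = 0 at y ∈ {-2, 1, 2}.
The Hessian is diagonal: diag(h_xx, h_yy). Second derivatives: h_xx(-3)=-540, h_xx(-2)=270, h_xx(0)=-270, h_xx(1)=540; h_yy(-2)=144, h_yy(1)=-36, h_yy(2)=48.
Local minima occur where both diagonal entries positive: (-2, -2), (-2, 2), (1, -2), (1, 2). Count: 4.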